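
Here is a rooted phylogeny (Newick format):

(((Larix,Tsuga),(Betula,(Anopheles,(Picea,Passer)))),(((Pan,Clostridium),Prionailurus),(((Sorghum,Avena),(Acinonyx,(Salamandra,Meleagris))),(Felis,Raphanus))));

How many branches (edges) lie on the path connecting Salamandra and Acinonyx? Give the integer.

The MRCA of Salamandra and Acinonyx is the node subtending (Acinonyx,(Salamandra,Meleagris)).
From Salamandra up to that node: 2 branches. From Acinonyx up to the same node: 1 branch. Total: 2 + 1 = 3.

3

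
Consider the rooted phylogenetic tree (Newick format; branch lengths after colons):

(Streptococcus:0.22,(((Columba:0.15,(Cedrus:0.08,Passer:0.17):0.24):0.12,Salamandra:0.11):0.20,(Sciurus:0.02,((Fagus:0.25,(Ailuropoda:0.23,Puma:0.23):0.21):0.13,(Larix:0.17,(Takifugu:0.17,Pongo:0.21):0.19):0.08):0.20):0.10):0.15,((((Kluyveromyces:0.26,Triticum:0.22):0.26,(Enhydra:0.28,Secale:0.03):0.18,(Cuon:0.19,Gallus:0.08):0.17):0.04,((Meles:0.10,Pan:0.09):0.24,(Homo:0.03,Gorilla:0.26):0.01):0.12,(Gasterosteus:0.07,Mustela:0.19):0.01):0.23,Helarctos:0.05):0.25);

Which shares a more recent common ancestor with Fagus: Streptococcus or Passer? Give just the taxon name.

Passer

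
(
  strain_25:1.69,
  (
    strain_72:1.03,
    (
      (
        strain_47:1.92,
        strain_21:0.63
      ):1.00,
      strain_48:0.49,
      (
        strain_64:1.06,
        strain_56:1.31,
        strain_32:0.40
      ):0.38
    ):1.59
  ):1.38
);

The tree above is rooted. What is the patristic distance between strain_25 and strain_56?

The path runs strain_25 → … → MRCA → … → strain_56; the MRCA is the root of the tree.
Branch lengths along that path: 1.69 + 1.38 + 1.59 + 0.38 + 1.31 = 6.35.

6.35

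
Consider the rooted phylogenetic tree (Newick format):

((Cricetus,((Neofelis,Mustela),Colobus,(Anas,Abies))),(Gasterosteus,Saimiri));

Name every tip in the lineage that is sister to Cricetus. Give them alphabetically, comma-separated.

Abies, Anas, Colobus, Mustela, Neofelis

Cricetus attaches to the tree at the node subtending (Cricetus,((Neofelis,Mustela),Colobus,(Anas,Abies))).
The other lineage descending from that same node — the sister group — is ((Neofelis,Mustela),Colobus,(Anas,Abies)); its 5 tips in alphabetical order are the answer.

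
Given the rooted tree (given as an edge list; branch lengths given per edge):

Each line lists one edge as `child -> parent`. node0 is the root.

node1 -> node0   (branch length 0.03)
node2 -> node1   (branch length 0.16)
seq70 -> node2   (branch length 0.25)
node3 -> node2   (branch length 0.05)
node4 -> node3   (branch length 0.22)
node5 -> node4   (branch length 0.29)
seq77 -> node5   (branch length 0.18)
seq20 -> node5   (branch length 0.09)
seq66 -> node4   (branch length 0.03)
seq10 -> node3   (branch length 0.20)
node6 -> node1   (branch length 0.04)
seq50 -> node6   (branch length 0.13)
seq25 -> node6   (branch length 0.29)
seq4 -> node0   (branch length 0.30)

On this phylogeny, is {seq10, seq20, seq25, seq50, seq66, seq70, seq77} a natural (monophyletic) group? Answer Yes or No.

Yes

The most recent common ancestor of these taxa subtends ((seq70,(((seq77,seq20),seq66),seq10)),(seq50,seq25)).
That clade has exactly 7 tips — every listed taxon and nothing else — so the group is monophyletic.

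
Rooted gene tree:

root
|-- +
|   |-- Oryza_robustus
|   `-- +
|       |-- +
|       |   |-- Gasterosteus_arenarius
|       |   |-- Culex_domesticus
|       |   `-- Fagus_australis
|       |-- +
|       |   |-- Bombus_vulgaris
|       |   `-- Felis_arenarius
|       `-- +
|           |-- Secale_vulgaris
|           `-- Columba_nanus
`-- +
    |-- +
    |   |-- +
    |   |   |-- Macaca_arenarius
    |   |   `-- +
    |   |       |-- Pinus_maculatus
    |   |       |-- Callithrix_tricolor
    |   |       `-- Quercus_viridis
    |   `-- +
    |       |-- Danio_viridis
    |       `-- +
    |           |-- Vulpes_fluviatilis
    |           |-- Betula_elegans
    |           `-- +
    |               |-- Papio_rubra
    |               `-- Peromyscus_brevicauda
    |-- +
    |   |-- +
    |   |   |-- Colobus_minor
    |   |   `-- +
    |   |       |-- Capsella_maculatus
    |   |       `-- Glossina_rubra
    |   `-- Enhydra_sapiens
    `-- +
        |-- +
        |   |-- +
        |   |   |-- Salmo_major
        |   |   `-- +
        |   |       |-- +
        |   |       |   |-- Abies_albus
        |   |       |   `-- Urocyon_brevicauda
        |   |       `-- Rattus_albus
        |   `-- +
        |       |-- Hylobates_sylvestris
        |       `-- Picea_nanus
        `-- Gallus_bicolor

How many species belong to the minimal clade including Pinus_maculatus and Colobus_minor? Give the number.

20

The MRCA of Pinus_maculatus and Colobus_minor is the node subtending (((Macaca_arenarius,(Pinus_maculatus,Callithrix_tricolor,Quercus_viridis)),(Danio_viridis,(Vulpes_fluviatilis,Betula_elegans,(Papio_rubra,Peromyscus_brevicauda)))),((Colobus_minor,(Capsella_maculatus,Glossina_rubra)),Enhydra_sapiens),(((Salmo_major,((Abies_albus,Urocyon_brevicauda),Rattus_albus)),(Hylobates_sylvestris,Picea_nanus)),Gallus_bicolor)).
That clade contains 20 terminal taxa: Abies_albus, Betula_elegans, Callithrix_tricolor, Capsella_maculatus, Colobus_minor, Danio_viridis, Enhydra_sapiens, Gallus_bicolor, Glossina_rubra, Hylobates_sylvestris, Macaca_arenarius, Papio_rubra, Peromyscus_brevicauda, Picea_nanus, Pinus_maculatus, Quercus_viridis, Rattus_albus, Salmo_major, Urocyon_brevicauda, Vulpes_fluviatilis.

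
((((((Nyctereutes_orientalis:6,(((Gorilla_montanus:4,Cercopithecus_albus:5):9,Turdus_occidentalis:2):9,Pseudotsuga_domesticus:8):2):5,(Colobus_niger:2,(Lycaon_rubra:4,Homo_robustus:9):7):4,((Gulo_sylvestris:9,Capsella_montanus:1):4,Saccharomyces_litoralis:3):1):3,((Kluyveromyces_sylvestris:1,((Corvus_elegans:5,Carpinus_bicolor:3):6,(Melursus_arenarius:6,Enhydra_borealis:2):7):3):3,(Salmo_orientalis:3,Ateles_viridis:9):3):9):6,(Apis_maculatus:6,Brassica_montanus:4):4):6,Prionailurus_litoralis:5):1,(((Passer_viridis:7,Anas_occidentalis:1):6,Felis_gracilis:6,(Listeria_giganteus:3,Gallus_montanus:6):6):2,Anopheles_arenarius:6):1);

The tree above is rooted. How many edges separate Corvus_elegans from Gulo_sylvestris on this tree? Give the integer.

9

The MRCA of Corvus_elegans and Gulo_sylvestris is the node subtending (((Nyctereutes_orientalis,(((Gorilla_montanus,Cercopithecus_albus),Turdus_occidentalis),Pseudotsuga_domesticus)),(Colobus_niger,(Lycaon_rubra,Homo_robustus)),((Gulo_sylvestris,Capsella_montanus),Saccharomyces_litoralis)),((Kluyveromyces_sylvestris,((Corvus_elegans,Carpinus_bicolor),(Melursus_arenarius,Enhydra_borealis))),(Salmo_orientalis,Ateles_viridis))).
From Corvus_elegans up to that node: 5 branches. From Gulo_sylvestris up to the same node: 4 branches. Total: 5 + 4 = 9.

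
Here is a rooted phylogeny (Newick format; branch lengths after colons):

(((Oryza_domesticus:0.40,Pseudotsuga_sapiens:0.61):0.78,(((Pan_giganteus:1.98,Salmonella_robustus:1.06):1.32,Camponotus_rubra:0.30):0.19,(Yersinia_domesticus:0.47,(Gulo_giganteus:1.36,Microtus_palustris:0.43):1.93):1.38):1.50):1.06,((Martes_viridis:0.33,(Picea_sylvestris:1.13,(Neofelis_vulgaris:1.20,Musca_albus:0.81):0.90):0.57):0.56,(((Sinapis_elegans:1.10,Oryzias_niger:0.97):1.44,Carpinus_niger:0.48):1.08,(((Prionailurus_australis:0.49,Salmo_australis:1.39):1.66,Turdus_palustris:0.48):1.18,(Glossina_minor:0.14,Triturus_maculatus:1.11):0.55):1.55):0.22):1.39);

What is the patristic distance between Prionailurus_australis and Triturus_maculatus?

The path runs Prionailurus_australis → … → MRCA → … → Triturus_maculatus; the MRCA is the node subtending (((Prionailurus_australis,Salmo_australis),Turdus_palustris),(Glossina_minor,Triturus_maculatus)).
Branch lengths along that path: 0.49 + 1.66 + 1.18 + 0.55 + 1.11 = 4.99.

4.99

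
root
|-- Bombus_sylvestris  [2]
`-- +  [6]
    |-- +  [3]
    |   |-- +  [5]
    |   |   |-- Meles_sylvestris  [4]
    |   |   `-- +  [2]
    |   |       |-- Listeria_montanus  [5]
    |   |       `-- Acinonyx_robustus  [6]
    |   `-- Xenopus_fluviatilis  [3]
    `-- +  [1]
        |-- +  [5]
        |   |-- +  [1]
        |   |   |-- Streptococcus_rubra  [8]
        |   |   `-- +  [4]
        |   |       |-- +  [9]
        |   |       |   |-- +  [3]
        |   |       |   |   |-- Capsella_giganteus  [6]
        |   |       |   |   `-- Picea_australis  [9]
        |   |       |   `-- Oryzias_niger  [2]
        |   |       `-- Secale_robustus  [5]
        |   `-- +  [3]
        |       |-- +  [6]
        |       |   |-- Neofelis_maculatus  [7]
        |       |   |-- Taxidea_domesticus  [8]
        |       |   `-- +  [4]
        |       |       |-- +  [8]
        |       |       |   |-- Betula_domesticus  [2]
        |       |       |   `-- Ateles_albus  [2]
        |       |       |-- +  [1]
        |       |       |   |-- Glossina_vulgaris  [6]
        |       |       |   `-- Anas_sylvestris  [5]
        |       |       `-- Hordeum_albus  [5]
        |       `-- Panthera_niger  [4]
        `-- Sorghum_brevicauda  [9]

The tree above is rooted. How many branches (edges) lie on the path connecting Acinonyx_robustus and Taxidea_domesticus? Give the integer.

9

The MRCA of Acinonyx_robustus and Taxidea_domesticus is the node subtending (((Meles_sylvestris,(Listeria_montanus,Acinonyx_robustus)),Xenopus_fluviatilis),(((Streptococcus_rubra,(((Capsella_giganteus,Picea_australis),Oryzias_niger),Secale_robustus)),((Neofelis_maculatus,Taxidea_domesticus,((Betula_domesticus,Ateles_albus),(Glossina_vulgaris,Anas_sylvestris),Hordeum_albus)),Panthera_niger)),Sorghum_brevicauda)).
From Acinonyx_robustus up to that node: 4 branches. From Taxidea_domesticus up to the same node: 5 branches. Total: 4 + 5 = 9.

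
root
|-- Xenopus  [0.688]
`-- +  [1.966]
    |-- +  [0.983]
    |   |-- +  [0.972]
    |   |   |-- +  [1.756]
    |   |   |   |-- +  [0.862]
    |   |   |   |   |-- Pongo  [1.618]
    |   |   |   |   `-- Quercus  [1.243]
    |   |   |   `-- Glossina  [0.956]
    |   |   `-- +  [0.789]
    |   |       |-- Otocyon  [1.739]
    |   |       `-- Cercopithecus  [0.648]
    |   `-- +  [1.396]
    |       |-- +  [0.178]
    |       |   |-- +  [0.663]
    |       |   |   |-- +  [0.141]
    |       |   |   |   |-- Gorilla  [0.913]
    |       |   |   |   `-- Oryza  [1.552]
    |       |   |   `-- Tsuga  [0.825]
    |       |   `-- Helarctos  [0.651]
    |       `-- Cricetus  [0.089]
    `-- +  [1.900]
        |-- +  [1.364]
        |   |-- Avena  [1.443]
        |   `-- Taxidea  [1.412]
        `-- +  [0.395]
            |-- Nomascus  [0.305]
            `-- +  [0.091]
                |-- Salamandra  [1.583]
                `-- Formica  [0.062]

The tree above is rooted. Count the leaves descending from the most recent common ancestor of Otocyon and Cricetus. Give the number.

10

The MRCA of Otocyon and Cricetus is the node subtending ((((Pongo,Quercus),Glossina),(Otocyon,Cercopithecus)),((((Gorilla,Oryza),Tsuga),Helarctos),Cricetus)).
That clade contains 10 terminal taxa: Cercopithecus, Cricetus, Glossina, Gorilla, Helarctos, Oryza, Otocyon, Pongo, Quercus, Tsuga.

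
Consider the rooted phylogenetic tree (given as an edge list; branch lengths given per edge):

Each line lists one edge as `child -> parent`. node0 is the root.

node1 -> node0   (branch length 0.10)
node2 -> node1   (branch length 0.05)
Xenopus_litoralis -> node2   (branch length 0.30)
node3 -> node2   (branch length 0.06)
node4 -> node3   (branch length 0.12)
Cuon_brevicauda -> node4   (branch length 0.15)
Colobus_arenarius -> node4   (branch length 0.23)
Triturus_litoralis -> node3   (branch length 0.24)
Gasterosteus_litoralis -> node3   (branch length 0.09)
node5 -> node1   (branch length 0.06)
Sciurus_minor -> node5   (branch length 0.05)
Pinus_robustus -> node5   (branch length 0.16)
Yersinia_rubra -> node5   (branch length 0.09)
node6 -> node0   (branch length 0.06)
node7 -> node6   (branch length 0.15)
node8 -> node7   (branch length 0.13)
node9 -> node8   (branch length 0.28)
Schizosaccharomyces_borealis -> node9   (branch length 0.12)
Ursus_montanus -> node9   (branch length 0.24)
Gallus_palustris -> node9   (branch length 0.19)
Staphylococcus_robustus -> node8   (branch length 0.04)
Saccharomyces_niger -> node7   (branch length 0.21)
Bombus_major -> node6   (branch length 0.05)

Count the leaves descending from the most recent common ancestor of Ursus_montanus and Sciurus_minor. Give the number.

14

The MRCA of Ursus_montanus and Sciurus_minor is the root, so the clade is the entire tree.
That clade contains 14 terminal taxa: Bombus_major, Colobus_arenarius, Cuon_brevicauda, Gallus_palustris, Gasterosteus_litoralis, Pinus_robustus, Saccharomyces_niger, Schizosaccharomyces_borealis, Sciurus_minor, Staphylococcus_robustus, Triturus_litoralis, Ursus_montanus, Xenopus_litoralis, Yersinia_rubra.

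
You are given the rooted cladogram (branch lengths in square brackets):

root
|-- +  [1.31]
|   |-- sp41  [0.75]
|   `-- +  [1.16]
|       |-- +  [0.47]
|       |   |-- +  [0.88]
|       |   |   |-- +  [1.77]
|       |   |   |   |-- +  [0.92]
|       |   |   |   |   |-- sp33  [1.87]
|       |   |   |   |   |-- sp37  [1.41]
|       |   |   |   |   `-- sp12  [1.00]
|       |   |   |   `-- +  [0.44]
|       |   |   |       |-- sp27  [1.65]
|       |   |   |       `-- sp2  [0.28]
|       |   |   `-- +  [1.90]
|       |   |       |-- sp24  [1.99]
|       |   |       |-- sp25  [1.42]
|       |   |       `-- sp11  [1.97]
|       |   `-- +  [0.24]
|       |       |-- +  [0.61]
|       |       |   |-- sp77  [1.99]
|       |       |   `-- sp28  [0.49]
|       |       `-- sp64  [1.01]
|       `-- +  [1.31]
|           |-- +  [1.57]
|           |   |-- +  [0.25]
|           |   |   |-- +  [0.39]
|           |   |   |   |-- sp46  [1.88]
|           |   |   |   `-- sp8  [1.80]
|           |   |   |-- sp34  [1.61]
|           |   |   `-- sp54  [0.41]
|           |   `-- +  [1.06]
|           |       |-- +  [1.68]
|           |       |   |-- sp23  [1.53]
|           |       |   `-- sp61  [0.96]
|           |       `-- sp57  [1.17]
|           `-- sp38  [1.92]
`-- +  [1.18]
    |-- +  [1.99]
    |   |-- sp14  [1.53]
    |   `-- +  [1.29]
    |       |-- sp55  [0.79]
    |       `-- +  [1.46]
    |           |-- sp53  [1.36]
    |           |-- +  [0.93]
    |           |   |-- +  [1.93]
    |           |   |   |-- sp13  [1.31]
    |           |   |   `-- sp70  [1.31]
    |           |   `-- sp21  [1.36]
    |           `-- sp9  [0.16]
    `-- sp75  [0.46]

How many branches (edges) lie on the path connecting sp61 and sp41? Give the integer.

7

The MRCA of sp61 and sp41 is the node subtending (sp41,(((((sp33,sp37,sp12),(sp27,sp2)),(sp24,sp25,sp11)),((sp77,sp28),sp64)),((((sp46,sp8),sp34,sp54),((sp23,sp61),sp57)),sp38))).
From sp61 up to that node: 6 branches. From sp41 up to the same node: 1 branch. Total: 6 + 1 = 7.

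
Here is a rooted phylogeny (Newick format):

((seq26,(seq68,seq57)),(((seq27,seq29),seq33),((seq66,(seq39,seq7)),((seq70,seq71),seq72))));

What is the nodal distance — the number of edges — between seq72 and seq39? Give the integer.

5

The MRCA of seq72 and seq39 is the node subtending ((seq66,(seq39,seq7)),((seq70,seq71),seq72)).
From seq72 up to that node: 2 branches. From seq39 up to the same node: 3 branches. Total: 2 + 3 = 5.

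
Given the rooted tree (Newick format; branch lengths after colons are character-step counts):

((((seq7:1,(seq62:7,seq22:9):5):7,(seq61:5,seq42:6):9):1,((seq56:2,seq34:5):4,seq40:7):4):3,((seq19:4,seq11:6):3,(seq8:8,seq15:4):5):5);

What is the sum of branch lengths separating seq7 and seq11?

26

The path runs seq7 → … → MRCA → … → seq11; the MRCA is the root of the tree.
Branch lengths along that path: 1 + 7 + 1 + 3 + 5 + 3 + 6 = 26.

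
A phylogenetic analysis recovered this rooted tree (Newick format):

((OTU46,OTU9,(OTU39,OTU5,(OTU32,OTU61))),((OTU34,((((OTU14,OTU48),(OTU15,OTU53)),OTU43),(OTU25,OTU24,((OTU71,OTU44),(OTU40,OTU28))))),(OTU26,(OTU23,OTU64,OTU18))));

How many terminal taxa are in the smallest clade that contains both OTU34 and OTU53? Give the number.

12

The MRCA of OTU34 and OTU53 is the node subtending (OTU34,((((OTU14,OTU48),(OTU15,OTU53)),OTU43),(OTU25,OTU24,((OTU71,OTU44),(OTU40,OTU28))))).
That clade contains 12 terminal taxa: OTU14, OTU15, OTU24, OTU25, OTU28, OTU34, OTU40, OTU43, OTU44, OTU48, OTU53, OTU71.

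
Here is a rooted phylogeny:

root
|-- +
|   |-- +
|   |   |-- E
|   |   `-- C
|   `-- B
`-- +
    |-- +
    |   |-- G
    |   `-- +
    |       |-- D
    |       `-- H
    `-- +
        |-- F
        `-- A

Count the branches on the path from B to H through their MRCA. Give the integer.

6

The MRCA of B and H is the root of the tree.
From B up to that node: 2 branches. From H up to the same node: 4 branches. Total: 2 + 4 = 6.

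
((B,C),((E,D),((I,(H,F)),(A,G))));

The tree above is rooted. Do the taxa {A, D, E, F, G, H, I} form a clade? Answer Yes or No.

The most recent common ancestor of these taxa subtends ((E,D),((I,(H,F)),(A,G))).
That clade has exactly 7 tips — every listed taxon and nothing else — so the group is monophyletic.

Yes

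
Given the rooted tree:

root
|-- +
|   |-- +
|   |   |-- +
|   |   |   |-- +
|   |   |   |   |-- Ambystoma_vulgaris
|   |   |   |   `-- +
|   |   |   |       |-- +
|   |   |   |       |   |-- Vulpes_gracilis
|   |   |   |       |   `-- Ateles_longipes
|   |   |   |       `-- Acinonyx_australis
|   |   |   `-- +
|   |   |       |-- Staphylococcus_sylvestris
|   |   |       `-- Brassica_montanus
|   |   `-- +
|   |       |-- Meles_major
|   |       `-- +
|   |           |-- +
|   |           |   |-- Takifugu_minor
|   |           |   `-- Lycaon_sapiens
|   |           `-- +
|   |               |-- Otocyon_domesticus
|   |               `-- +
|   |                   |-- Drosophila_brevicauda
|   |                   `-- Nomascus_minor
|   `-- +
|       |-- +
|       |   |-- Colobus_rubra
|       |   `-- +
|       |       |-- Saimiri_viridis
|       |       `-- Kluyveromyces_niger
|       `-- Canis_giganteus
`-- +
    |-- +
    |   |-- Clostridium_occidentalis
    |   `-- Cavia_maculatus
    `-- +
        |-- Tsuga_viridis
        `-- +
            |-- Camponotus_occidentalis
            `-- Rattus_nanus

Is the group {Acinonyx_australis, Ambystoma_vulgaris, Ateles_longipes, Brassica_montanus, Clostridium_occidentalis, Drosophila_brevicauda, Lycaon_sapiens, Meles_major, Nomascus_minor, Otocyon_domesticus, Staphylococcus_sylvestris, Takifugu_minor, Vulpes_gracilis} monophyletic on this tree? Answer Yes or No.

The MRCA of the listed taxa is the root, so the smallest clade containing them is the whole tree.
That clade also contains Camponotus_occidentalis, Canis_giganteus, Cavia_maculatus, Colobus_rubra, Kluyveromyces_niger, Rattus_nanus, Saimiri_viridis, Tsuga_viridis, which are not in the proposed group, so the group is not monophyletic.

No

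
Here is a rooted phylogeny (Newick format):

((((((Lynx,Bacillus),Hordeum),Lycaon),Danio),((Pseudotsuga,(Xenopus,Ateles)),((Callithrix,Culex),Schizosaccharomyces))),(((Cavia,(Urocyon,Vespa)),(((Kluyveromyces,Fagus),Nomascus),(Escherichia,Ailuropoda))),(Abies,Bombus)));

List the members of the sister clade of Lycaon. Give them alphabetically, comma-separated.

Lycaon attaches to the tree at the node subtending (((Lynx,Bacillus),Hordeum),Lycaon).
The other lineage descending from that same node — the sister group — is ((Lynx,Bacillus),Hordeum); its 3 tips in alphabetical order are the answer.

Bacillus, Hordeum, Lynx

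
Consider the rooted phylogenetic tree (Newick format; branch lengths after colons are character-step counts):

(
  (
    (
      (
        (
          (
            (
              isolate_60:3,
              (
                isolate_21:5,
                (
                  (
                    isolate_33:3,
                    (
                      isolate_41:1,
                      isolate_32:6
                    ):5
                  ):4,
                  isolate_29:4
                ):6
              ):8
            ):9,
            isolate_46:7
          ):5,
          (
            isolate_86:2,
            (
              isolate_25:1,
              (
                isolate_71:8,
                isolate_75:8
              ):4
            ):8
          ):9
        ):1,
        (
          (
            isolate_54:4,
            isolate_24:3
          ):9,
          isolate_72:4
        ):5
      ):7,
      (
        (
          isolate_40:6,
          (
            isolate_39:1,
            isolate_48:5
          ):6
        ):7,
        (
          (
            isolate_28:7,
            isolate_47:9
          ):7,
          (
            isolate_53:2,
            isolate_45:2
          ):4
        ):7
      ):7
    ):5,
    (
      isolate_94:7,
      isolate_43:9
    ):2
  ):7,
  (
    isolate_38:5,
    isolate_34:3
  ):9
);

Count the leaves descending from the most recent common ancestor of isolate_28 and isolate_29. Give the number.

21

The MRCA of isolate_28 and isolate_29 is the node subtending (((((isolate_60,(isolate_21,((isolate_33,(isolate_41,isolate_32)),isolate_29))),isolate_46),(isolate_86,(isolate_25,(isolate_71,isolate_75)))),((isolate_54,isolate_24),isolate_72)),((isolate_40,(isolate_39,isolate_48)),((isolate_28,isolate_47),(isolate_53,isolate_45)))).
That clade contains 21 terminal taxa: isolate_21, isolate_24, isolate_25, isolate_28, isolate_29, isolate_32, isolate_33, isolate_39, isolate_40, isolate_41, isolate_45, isolate_46, isolate_47, isolate_48, isolate_53, isolate_54, isolate_60, isolate_71, isolate_72, isolate_75, isolate_86.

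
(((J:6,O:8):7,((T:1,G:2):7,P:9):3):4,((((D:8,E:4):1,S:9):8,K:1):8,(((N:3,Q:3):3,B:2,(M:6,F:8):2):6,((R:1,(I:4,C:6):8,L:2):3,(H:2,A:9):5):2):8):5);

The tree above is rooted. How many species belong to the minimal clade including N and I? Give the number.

11

The MRCA of N and I is the node subtending (((N,Q),B,(M,F)),((R,(I,C),L),(H,A))).
That clade contains 11 terminal taxa: A, B, C, F, H, I, L, M, N, Q, R.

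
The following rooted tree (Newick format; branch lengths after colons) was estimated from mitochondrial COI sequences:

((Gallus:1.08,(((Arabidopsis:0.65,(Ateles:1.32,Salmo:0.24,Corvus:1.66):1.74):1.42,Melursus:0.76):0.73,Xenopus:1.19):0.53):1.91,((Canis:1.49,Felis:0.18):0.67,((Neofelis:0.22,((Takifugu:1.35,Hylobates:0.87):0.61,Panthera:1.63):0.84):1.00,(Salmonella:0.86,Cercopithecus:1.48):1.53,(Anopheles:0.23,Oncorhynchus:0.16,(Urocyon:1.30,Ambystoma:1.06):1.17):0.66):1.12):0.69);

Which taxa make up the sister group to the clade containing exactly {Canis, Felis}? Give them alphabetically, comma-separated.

Ambystoma, Anopheles, Cercopithecus, Hylobates, Neofelis, Oncorhynchus, Panthera, Salmonella, Takifugu, Urocyon

The clade containing exactly {Canis, Felis} attaches to the tree at the node subtending ((Canis,Felis),((Neofelis,((Takifugu,Hylobates),Panthera)),(Salmonella,Cercopithecus),(Anopheles,Oncorhynchus,(Urocyon,Ambystoma)))).
The other lineage descending from that same node — the sister group — is ((Neofelis,((Takifugu,Hylobates),Panthera)),(Salmonella,Cercopithecus),(Anopheles,Oncorhynchus,(Urocyon,Ambystoma))); its 10 tips in alphabetical order are the answer.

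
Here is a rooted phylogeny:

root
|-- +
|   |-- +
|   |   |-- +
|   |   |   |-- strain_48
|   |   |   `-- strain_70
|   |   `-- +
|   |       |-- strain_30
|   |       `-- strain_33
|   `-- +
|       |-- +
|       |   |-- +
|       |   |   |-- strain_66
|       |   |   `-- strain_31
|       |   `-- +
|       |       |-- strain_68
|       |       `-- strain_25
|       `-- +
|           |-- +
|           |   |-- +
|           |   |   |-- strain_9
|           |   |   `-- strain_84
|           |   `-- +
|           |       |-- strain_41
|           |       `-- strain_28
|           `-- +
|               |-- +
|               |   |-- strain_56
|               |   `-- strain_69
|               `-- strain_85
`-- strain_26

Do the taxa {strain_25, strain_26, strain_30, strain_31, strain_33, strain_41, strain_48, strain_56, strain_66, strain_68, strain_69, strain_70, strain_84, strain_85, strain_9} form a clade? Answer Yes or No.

No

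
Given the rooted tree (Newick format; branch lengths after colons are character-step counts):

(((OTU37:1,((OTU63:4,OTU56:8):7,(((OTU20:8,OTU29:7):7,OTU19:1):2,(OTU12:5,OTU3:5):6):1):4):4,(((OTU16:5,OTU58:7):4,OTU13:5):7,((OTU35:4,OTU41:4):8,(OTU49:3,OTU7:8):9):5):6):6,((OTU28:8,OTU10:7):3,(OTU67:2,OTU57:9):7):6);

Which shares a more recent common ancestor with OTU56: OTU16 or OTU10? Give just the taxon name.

The MRCA of OTU56 and OTU16 subtends ((OTU37,((OTU63,OTU56),(((OTU20,OTU29),OTU19),(OTU12,OTU3)))),(((OTU16,OTU58),OTU13),((OTU35,OTU41),(OTU49,OTU7)))) (15 taxa).
The MRCA of OTU56 and OTU10 is the root, subtending the entire tree (19 taxa).
The first is nested inside the second, so OTU56 shares a more recent common ancestor with OTU16.

OTU16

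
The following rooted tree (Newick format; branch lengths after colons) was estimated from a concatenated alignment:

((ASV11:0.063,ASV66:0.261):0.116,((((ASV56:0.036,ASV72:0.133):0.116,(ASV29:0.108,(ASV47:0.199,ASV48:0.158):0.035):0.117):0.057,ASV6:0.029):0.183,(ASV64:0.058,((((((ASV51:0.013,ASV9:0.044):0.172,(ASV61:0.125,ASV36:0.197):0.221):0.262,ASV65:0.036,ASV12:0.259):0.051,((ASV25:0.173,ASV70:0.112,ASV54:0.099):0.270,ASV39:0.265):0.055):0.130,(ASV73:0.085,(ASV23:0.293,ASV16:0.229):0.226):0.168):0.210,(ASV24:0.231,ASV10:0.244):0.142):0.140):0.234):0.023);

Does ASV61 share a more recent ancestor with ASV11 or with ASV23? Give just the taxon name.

The MRCA of ASV61 and ASV23 subtends (((((ASV51,ASV9),(ASV61,ASV36)),ASV65,ASV12),((ASV25,ASV70,ASV54),ASV39)),(ASV73,(ASV23,ASV16))) (13 taxa).
The MRCA of ASV61 and ASV11 is the root, subtending the entire tree (24 taxa).
The first is nested inside the second, so ASV61 shares a more recent common ancestor with ASV23.

ASV23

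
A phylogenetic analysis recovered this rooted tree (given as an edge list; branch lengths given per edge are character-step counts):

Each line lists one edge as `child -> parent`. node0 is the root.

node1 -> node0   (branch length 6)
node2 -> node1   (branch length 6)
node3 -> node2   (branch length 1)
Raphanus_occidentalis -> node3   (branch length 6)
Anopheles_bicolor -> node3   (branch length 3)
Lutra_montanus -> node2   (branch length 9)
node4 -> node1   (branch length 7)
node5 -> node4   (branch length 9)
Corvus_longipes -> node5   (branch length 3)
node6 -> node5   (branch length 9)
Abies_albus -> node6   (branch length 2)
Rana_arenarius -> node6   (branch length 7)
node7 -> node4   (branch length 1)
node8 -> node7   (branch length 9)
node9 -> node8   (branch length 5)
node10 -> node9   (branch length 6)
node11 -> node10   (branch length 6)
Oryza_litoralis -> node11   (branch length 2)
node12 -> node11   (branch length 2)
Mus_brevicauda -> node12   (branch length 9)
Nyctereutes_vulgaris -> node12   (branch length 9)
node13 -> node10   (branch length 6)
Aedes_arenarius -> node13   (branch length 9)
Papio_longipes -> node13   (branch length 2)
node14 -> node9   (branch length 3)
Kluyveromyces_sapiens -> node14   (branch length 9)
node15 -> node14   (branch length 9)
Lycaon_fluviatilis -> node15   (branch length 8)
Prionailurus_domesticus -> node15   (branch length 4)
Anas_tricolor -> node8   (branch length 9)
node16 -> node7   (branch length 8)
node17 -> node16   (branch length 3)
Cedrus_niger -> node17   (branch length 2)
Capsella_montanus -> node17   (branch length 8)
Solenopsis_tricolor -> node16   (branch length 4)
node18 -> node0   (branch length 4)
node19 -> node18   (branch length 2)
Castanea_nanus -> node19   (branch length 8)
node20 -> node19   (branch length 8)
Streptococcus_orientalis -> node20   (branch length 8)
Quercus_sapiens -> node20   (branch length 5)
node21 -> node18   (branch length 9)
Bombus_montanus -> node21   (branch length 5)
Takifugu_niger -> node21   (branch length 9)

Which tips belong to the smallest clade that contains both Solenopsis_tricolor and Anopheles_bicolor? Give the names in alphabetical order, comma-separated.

Abies_albus, Aedes_arenarius, Anas_tricolor, Anopheles_bicolor, Capsella_montanus, Cedrus_niger, Corvus_longipes, Kluyveromyces_sapiens, Lutra_montanus, Lycaon_fluviatilis, Mus_brevicauda, Nyctereutes_vulgaris, Oryza_litoralis, Papio_longipes, Prionailurus_domesticus, Rana_arenarius, Raphanus_occidentalis, Solenopsis_tricolor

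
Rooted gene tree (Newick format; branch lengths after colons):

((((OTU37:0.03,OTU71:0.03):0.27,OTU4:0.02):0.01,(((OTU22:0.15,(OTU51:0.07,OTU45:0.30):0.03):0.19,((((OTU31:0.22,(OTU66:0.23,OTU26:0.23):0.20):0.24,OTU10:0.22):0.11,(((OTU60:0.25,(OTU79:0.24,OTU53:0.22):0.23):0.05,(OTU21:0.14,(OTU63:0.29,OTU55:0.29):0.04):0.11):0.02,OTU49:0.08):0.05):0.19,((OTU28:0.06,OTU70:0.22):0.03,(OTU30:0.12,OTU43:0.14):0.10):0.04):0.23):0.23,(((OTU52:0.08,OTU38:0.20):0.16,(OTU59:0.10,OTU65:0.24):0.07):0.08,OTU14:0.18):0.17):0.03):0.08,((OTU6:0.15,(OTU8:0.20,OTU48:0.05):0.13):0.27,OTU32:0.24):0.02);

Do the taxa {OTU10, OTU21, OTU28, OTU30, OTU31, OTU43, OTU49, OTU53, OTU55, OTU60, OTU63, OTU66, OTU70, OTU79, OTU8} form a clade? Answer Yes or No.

The MRCA of the listed taxa is the root, so the smallest clade containing them is the whole tree.
That clade also contains OTU14, OTU22, OTU26, OTU32, OTU37, OTU38, OTU4, OTU45, OTU48, OTU51, OTU52, OTU59, OTU6, OTU65, OTU71, which are not in the proposed group, so the group is not monophyletic.

No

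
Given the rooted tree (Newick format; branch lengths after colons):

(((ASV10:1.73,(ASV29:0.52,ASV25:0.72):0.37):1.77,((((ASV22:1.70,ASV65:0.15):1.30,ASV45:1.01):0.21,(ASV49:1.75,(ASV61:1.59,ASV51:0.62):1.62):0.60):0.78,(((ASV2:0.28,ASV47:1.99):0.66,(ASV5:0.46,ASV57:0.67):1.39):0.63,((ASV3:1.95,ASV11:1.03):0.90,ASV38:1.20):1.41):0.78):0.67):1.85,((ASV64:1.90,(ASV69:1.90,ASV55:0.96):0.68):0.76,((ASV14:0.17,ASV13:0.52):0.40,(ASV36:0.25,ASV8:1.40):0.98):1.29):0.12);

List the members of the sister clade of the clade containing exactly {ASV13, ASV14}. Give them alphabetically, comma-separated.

ASV36, ASV8

The clade containing exactly {ASV13, ASV14} attaches to the tree at the node subtending ((ASV14,ASV13),(ASV36,ASV8)).
The other lineage descending from that same node — the sister group — is (ASV36,ASV8); its 2 tips in alphabetical order are the answer.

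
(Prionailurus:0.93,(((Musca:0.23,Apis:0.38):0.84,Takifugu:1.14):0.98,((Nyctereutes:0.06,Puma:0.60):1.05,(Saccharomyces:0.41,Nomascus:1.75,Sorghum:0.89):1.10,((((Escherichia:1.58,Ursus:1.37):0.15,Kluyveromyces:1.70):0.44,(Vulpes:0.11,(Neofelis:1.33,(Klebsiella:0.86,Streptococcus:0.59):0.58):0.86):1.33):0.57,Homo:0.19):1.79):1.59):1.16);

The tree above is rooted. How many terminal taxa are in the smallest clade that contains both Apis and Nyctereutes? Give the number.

The MRCA of Apis and Nyctereutes is the node subtending (((Musca,Apis),Takifugu),((Nyctereutes,Puma),(Saccharomyces,Nomascus,Sorghum),((((Escherichia,Ursus),Kluyveromyces),(Vulpes,(Neofelis,(Klebsiella,Streptococcus)))),Homo))).
That clade contains 16 terminal taxa: Apis, Escherichia, Homo, Klebsiella, Kluyveromyces, Musca, Neofelis, Nomascus, Nyctereutes, Puma, Saccharomyces, Sorghum, Streptococcus, Takifugu, Ursus, Vulpes.

16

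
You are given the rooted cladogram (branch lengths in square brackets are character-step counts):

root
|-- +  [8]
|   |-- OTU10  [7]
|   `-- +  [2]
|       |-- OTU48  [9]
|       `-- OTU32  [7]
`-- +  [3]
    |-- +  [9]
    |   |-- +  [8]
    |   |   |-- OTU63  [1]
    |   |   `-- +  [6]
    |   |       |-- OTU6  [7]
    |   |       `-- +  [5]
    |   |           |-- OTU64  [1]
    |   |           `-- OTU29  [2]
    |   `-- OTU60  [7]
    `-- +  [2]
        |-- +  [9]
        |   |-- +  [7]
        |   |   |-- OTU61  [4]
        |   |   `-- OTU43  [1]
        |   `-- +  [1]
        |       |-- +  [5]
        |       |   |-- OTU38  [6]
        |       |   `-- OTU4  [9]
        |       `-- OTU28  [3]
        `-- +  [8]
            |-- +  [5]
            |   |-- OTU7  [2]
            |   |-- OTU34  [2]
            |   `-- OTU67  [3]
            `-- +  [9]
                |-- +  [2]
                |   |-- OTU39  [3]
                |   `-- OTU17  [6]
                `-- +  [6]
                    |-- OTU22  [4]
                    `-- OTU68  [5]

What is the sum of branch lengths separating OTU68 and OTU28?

The path runs OTU68 → … → MRCA → … → OTU28; the MRCA is the node subtending (((OTU61,OTU43),((OTU38,OTU4),OTU28)),((OTU7,OTU34,OTU67),((OTU39,OTU17),(OTU22,OTU68)))).
Branch lengths along that path: 5 + 6 + 9 + 8 + 9 + 1 + 3 = 41.

41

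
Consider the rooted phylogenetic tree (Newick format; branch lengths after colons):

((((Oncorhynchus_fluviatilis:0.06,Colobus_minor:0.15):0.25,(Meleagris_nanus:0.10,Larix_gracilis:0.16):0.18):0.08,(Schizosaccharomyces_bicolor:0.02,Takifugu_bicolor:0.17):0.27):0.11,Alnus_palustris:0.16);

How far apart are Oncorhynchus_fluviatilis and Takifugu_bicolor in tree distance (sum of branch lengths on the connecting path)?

The path runs Oncorhynchus_fluviatilis → … → MRCA → … → Takifugu_bicolor; the MRCA is the node subtending (((Oncorhynchus_fluviatilis,Colobus_minor),(Meleagris_nanus,Larix_gracilis)),(Schizosaccharomyces_bicolor,Takifugu_bicolor)).
Branch lengths along that path: 0.06 + 0.25 + 0.08 + 0.27 + 0.17 = 0.83.

0.83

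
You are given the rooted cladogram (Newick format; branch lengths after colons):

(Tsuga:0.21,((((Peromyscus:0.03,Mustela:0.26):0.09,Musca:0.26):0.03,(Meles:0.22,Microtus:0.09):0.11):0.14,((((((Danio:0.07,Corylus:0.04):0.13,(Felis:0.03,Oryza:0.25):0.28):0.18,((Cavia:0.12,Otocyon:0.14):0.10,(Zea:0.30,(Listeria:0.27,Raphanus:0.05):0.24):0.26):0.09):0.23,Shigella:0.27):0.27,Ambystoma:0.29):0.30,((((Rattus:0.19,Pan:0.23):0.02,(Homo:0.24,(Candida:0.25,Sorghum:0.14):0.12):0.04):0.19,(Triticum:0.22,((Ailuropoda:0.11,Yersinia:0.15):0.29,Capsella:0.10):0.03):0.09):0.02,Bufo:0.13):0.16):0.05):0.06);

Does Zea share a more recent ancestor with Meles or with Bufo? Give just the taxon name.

Bufo

The MRCA of Zea and Bufo subtends ((((((Danio,Corylus),(Felis,Oryza)),((Cavia,Otocyon),(Zea,(Listeria,Raphanus)))),Shigella),Ambystoma),((((Rattus,Pan),(Homo,(Candida,Sorghum))),(Triticum,((Ailuropoda,Yersinia),Capsella))),Bufo)) (21 taxa).
The MRCA of Zea and Meles subtends ((((Peromyscus,Mustela),Musca),(Meles,Microtus)),((((((Danio,Corylus),(Felis,Oryza)),((Cavia,Otocyon),(Zea,(Listeria,Raphanus)))),Shigella),Ambystoma),((((Rattus,Pan),(Homo,(Candida,Sorghum))),(Triticum,((Ailuropoda,Yersinia),Capsella))),Bufo))) (26 taxa).
The first is nested inside the second, so Zea shares a more recent common ancestor with Bufo.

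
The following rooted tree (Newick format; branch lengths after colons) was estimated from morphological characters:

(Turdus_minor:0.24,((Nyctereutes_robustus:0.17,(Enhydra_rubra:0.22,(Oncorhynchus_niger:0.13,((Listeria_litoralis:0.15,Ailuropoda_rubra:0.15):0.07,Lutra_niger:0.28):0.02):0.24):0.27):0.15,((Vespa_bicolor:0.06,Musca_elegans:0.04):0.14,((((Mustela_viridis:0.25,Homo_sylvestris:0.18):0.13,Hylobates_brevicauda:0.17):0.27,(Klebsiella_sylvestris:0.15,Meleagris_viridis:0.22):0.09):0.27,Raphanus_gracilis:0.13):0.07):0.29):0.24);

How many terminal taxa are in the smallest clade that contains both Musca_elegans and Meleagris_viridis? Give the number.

The MRCA of Musca_elegans and Meleagris_viridis is the node subtending ((Vespa_bicolor,Musca_elegans),((((Mustela_viridis,Homo_sylvestris),Hylobates_brevicauda),(Klebsiella_sylvestris,Meleagris_viridis)),Raphanus_gracilis)).
That clade contains 8 terminal taxa: Homo_sylvestris, Hylobates_brevicauda, Klebsiella_sylvestris, Meleagris_viridis, Musca_elegans, Mustela_viridis, Raphanus_gracilis, Vespa_bicolor.

8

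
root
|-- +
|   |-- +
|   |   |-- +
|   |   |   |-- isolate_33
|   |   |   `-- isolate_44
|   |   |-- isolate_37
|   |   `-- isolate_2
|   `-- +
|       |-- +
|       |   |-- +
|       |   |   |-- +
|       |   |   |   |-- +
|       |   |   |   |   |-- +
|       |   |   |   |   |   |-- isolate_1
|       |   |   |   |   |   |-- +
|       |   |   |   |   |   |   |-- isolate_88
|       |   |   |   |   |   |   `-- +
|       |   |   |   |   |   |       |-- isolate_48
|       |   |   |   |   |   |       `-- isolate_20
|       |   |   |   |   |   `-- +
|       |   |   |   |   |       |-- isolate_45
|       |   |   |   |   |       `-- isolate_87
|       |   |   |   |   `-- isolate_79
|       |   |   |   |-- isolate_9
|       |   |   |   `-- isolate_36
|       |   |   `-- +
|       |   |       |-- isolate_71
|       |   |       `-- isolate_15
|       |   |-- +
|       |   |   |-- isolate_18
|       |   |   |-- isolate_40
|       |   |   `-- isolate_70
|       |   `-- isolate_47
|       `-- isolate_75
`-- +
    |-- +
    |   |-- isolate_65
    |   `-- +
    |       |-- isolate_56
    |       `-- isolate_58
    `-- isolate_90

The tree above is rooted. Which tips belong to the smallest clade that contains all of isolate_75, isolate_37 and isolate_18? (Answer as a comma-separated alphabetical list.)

Tracing isolate_75: it sits inside ((((((isolate_1,(isolate_88,(isolate_48,isolate_20)),(isolate_45,isolate_87)),isolate_79),isolate_9,isolate_36),(isolate_71,isolate_15)),(isolate_18,isolate_40,isolate_70),isolate_47),isolate_75).
Tracing isolate_37: it sits inside ((isolate_33,isolate_44),isolate_37,isolate_2).
Tracing isolate_18: it sits inside (isolate_18,isolate_40,isolate_70).
The smallest clade enclosing all 3 is (((isolate_33,isolate_44),isolate_37,isolate_2),((((((isolate_1,(isolate_88,(isolate_48,isolate_20)),(isolate_45,isolate_87)),isolate_79),isolate_9,isolate_36),(isolate_71,isolate_15)),(isolate_18,isolate_40,isolate_70),isolate_47),isolate_75)); the answer is its 20 terminal taxa in alphabetical order.

isolate_1, isolate_15, isolate_18, isolate_2, isolate_20, isolate_33, isolate_36, isolate_37, isolate_40, isolate_44, isolate_45, isolate_47, isolate_48, isolate_70, isolate_71, isolate_75, isolate_79, isolate_87, isolate_88, isolate_9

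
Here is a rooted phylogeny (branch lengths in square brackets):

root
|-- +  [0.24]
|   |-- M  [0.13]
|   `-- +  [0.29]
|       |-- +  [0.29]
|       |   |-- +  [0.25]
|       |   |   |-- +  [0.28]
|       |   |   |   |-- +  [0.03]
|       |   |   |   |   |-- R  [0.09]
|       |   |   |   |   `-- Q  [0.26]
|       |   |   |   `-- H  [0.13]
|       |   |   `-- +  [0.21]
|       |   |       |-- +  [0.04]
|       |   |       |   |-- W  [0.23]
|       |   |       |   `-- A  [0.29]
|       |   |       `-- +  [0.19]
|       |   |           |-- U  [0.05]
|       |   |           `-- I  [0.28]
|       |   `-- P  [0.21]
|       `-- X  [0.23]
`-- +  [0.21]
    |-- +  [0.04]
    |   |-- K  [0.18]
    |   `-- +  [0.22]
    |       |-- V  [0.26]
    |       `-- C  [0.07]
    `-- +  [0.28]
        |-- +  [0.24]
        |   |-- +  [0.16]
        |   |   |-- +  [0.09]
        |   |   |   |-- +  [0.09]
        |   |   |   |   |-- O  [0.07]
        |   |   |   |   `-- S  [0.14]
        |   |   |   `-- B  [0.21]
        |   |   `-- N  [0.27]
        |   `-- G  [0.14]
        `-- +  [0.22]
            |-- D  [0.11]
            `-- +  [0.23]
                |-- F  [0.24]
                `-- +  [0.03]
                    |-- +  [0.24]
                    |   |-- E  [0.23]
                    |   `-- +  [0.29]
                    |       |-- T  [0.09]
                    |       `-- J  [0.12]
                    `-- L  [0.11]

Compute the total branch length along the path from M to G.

1.24

The path runs M → … → MRCA → … → G; the MRCA is the root of the tree.
Branch lengths along that path: 0.13 + 0.24 + 0.21 + 0.28 + 0.24 + 0.14 = 1.24.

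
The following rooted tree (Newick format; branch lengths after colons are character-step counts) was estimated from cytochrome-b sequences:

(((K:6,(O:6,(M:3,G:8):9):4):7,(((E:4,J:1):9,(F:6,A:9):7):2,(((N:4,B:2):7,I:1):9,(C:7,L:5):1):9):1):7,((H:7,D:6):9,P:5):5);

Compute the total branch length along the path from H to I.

48

The path runs H → … → MRCA → … → I; the MRCA is the root of the tree.
Branch lengths along that path: 7 + 9 + 5 + 7 + 1 + 9 + 9 + 1 = 48.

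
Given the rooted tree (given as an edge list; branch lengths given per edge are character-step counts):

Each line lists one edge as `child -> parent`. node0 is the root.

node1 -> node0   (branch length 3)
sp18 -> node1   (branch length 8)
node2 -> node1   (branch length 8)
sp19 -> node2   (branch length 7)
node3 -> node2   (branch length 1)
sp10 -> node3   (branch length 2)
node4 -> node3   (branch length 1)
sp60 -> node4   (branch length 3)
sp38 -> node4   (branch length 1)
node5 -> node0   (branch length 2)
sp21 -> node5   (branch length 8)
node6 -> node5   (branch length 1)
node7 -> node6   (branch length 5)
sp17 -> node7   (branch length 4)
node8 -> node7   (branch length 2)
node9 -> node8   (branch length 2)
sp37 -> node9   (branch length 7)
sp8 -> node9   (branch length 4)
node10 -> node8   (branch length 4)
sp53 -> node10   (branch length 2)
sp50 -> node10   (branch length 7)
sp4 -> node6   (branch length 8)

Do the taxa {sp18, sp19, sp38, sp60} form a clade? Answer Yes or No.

No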